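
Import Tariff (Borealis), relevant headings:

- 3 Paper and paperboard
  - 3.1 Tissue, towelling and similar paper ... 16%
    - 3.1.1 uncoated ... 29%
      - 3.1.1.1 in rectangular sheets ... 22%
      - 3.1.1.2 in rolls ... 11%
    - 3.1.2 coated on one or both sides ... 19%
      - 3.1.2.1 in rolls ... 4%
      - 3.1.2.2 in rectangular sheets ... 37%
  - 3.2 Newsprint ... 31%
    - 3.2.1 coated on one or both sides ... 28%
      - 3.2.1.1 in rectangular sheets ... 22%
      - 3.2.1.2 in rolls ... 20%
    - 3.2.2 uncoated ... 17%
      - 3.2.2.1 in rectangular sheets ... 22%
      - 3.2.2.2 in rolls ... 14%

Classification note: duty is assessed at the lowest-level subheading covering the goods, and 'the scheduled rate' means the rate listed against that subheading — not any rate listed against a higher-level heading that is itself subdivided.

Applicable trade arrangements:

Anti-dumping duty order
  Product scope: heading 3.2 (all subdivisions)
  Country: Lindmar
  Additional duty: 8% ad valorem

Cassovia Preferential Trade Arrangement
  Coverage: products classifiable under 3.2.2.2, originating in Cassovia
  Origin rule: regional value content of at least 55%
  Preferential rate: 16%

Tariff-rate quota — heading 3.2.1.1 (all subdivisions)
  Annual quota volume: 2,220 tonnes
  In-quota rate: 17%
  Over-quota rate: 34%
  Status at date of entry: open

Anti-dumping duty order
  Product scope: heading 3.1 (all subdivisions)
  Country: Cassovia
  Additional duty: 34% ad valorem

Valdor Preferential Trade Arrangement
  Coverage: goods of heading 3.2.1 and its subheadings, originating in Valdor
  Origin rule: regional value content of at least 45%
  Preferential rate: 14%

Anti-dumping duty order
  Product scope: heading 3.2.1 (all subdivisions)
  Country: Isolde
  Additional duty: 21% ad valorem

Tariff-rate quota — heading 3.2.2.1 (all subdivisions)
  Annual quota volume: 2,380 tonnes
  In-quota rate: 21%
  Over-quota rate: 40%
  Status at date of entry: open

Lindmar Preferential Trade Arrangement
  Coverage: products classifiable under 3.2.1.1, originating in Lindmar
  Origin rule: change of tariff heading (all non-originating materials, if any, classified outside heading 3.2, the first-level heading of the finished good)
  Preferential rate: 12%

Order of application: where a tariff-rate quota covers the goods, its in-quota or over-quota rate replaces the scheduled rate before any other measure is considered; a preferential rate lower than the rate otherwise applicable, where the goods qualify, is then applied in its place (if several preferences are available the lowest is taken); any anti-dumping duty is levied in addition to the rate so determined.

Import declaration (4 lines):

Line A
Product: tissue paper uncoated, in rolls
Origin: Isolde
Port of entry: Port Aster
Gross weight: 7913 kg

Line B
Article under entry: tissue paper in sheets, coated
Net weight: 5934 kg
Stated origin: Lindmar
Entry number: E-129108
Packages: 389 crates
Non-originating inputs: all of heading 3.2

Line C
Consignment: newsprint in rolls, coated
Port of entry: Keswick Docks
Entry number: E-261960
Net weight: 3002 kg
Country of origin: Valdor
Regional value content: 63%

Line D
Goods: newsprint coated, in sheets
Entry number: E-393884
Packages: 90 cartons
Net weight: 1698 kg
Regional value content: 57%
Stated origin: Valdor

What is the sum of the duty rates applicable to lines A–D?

76%

Line A: tissue paper → 3.1; uncoated → 3.1.1; in rolls → 3.1.1.2. Scheduled 11%. No special measure applies. → 11%.
Line B: tissue paper → 3.1; coated → 3.1.2; in sheets → 3.1.2.2. Scheduled 37%. Lindmar agreement on 3.2.1.1: 3.1.2.2 not covered. → 37%.
Line C: newsprint → 3.2; coated → 3.2.1; in rolls → 3.2.1.2. Scheduled 20%. Valdor agreement on 3.2.1: RVC ≥ 45% → 14% available; preferential 14%. → 14%.
Line D: newsprint → 3.2; coated → 3.2.1; in sheets → 3.2.1.1. Scheduled 22%. quota on 3.2.1.1 open → in-quota 17%; Valdor agreement on 3.2.1: RVC ≥ 45% → 14% available; preferential 14%. → 14%.
Sum: 11% + 37% + 14% + 14% = 76%.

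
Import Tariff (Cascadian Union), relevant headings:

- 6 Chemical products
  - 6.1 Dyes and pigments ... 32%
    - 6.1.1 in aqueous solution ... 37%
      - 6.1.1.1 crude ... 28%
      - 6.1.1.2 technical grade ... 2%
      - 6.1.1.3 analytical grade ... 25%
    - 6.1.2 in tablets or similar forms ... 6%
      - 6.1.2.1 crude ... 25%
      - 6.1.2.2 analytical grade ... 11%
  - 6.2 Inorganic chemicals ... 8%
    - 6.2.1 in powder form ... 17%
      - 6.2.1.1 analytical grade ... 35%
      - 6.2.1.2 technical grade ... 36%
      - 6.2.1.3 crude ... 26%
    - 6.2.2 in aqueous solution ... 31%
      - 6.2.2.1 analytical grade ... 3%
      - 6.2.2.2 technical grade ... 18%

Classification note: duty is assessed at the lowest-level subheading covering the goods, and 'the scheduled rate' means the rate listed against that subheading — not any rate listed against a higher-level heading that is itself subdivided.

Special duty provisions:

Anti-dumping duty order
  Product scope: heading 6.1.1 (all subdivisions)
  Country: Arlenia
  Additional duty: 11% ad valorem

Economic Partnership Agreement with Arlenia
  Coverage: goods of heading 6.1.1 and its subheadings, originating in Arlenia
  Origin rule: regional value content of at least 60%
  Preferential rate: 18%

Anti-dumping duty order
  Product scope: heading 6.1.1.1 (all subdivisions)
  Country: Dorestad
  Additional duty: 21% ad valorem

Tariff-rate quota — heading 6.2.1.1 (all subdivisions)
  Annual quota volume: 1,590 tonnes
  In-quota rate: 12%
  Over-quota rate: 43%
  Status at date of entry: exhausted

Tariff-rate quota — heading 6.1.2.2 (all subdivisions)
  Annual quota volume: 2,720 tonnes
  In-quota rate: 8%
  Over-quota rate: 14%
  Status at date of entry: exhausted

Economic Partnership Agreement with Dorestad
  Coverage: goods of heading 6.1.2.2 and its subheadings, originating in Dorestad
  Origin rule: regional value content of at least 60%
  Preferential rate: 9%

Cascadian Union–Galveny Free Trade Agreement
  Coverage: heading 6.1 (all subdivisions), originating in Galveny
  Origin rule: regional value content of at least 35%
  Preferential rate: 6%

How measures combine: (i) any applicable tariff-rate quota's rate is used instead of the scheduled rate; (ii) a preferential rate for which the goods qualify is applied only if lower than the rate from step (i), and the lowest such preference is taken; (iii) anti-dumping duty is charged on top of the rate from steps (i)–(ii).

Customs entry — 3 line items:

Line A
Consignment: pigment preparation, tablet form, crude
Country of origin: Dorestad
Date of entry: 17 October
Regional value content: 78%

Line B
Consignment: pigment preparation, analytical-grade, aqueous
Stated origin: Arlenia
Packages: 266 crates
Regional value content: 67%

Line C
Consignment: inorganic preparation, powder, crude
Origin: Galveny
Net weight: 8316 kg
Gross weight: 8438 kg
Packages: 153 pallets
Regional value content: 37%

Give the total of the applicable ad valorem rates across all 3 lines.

80%

Line A: pigment → 6.1; tablet form → 6.1.2; crude → 6.1.2.1. Scheduled 25%. Dorestad agreement on 6.1.2.2: 6.1.2.1 not covered. → 25%.
Line B: pigment → 6.1; aqueous → 6.1.1; analytical-grade → 6.1.1.3. Scheduled 25%. Arlenia agreement on 6.1.1: RVC ≥ 60% → 18% available; preferential 18%; anti-dumping (Arlenia, 6.1.1): +11%; total 18% + 11% = 29%. → 29%.
Line C: inorganic → 6.2; powder → 6.2.1; crude → 6.2.1.3. Scheduled 26%. Galveny agreement on 6.1: 6.2.1.3 not covered. → 26%.
Sum: 25% + 29% + 26% = 80%.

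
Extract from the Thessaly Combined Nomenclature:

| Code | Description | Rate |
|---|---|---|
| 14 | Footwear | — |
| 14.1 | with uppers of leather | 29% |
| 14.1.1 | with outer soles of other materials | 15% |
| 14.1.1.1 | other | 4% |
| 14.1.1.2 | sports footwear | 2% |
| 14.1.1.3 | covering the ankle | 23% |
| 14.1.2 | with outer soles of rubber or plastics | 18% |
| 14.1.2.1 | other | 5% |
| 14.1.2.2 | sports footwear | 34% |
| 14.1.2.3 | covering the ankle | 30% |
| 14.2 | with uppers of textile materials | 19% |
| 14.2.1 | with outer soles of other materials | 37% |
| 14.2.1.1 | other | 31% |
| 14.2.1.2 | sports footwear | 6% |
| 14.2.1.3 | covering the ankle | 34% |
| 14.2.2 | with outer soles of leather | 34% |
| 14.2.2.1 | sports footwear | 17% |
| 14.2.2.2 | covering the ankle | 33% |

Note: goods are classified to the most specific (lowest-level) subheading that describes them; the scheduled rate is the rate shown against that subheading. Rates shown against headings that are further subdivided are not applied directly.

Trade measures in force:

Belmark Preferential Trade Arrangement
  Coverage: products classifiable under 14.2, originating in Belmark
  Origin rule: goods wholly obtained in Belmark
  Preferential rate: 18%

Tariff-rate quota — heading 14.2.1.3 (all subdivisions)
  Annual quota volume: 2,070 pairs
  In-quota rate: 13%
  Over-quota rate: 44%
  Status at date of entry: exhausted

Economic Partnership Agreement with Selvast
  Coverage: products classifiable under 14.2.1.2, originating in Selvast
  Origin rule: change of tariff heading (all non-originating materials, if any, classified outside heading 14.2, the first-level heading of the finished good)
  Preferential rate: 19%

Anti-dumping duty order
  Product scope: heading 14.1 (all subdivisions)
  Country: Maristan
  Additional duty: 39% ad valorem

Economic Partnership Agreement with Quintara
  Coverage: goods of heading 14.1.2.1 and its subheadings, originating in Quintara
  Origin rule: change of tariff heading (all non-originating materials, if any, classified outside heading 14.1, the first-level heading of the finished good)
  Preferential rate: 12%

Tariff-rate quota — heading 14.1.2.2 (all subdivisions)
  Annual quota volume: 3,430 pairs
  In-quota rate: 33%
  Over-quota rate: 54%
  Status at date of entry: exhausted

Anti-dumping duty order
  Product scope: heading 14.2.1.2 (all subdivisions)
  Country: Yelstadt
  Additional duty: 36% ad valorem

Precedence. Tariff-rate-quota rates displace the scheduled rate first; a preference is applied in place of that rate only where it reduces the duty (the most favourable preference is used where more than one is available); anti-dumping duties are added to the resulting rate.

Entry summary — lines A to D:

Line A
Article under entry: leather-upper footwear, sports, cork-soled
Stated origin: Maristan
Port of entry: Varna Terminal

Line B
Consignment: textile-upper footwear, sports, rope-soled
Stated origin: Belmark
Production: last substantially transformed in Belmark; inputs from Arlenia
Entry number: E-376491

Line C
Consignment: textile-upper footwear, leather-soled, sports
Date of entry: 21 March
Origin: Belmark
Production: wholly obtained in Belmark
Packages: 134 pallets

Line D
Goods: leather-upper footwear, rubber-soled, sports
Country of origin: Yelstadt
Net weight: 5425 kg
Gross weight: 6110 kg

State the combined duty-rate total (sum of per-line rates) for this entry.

118%

Line A: leather-upper → 14.1; cork-soled → 14.1.1; sports → 14.1.1.2. Scheduled 2%. anti-dumping (Maristan, 14.1): +39%; total 2% + 39% = 41%. → 41%.
Line B: textile-upper → 14.2; rope-soled → 14.2.1; sports → 14.2.1.2. Scheduled 6%. Belmark agreement on 14.2: not wholly obtained. → 6%.
Line C: textile-upper → 14.2; leather-soled → 14.2.2; sports → 14.2.2.1. Scheduled 17%. Belmark agreement on 14.2: wholly obtained → 18% available; preference 18% not lower than 17% → no reduction. → 17%.
Line D: leather-upper → 14.1; rubber-soled → 14.1.2; sports → 14.1.2.2. Scheduled 34%. quota on 14.1.2.2 exhausted → over-quota 54%. → 54%.
Sum: 41% + 6% + 17% + 54% = 118%.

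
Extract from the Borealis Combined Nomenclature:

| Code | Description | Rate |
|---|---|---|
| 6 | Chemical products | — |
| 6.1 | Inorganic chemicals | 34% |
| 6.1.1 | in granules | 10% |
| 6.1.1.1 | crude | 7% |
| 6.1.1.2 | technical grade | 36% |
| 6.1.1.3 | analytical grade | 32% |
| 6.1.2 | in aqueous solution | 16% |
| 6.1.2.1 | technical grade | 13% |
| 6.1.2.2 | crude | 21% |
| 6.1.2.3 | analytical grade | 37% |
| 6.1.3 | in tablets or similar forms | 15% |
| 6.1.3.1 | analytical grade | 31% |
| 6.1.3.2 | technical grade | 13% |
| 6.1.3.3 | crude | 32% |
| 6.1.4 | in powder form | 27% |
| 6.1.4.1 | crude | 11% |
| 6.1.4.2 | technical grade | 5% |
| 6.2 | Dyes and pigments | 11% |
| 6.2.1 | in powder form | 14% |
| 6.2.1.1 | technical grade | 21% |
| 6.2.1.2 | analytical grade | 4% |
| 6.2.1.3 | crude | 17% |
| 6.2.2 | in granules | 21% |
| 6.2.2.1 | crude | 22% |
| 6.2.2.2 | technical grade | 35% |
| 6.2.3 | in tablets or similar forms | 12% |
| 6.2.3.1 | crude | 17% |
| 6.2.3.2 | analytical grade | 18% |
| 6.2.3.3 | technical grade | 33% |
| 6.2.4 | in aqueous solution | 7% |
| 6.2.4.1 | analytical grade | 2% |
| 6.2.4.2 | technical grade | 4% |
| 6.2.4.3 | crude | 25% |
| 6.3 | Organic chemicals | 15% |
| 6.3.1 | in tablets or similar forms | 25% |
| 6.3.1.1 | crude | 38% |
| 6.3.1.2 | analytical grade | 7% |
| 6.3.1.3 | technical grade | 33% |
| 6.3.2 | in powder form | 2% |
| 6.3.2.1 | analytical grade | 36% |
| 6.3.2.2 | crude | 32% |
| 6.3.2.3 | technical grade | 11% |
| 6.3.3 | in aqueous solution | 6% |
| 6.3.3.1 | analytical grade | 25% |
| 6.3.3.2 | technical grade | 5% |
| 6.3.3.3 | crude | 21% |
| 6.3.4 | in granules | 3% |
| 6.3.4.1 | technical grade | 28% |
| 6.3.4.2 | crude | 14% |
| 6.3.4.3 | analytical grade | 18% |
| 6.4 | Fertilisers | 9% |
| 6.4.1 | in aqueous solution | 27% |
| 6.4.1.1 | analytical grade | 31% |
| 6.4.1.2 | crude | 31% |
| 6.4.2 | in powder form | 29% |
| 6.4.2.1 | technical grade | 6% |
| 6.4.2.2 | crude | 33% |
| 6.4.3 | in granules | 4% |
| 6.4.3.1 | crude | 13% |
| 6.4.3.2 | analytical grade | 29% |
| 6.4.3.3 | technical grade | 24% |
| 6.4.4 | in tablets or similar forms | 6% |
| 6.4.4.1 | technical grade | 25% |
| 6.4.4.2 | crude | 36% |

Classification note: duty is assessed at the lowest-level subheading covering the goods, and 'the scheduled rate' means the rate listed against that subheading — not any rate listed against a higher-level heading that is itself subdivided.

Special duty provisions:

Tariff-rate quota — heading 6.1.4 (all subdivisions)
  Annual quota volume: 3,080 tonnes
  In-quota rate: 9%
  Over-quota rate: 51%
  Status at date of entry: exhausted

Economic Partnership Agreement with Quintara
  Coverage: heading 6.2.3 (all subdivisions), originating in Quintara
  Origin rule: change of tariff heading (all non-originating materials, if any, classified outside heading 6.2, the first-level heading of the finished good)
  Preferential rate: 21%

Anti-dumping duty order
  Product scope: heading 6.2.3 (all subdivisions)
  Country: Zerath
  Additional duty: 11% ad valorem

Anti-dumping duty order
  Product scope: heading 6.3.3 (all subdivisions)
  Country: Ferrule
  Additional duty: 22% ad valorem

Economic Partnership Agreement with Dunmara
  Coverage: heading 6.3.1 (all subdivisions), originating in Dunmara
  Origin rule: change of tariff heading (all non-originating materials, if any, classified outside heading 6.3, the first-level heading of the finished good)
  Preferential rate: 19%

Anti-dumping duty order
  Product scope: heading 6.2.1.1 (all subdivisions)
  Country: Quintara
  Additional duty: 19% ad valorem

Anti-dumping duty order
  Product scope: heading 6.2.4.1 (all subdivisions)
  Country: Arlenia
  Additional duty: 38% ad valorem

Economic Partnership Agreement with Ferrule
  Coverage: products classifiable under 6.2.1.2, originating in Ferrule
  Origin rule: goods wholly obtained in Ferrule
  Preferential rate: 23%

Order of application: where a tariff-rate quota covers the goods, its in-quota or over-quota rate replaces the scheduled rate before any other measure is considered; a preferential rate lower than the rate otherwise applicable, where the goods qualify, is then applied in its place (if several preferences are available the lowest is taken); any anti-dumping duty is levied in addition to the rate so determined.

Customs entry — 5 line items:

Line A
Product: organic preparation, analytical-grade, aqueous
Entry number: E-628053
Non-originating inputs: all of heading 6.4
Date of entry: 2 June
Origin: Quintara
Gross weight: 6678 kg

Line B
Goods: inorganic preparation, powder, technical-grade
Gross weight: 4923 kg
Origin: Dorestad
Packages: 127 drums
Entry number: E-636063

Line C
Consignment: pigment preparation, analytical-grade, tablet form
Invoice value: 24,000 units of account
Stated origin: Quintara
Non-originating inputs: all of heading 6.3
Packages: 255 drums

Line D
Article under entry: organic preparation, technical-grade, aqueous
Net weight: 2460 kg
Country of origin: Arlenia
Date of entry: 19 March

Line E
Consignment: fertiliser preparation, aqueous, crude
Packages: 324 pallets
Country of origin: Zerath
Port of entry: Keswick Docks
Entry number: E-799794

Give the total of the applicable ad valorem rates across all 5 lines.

130%

Line A: organic → 6.3; aqueous → 6.3.3; analytical-grade → 6.3.3.1. Scheduled 25%. Quintara agreement on 6.2.3: 6.3.3.1 not covered. → 25%.
Line B: inorganic → 6.1; powder → 6.1.4; technical-grade → 6.1.4.2. Scheduled 5%. quota on 6.1.4 exhausted → over-quota 51%. → 51%.
Line C: pigment → 6.2; tablet form → 6.2.3; analytical-grade → 6.2.3.2. Scheduled 18%. Quintara agreement on 6.2.3: CTH met → 21% available; preference 21% not lower than 18% → no reduction. → 18%.
Line D: organic → 6.3; aqueous → 6.3.3; technical-grade → 6.3.3.2. Scheduled 5%. No special measure applies. → 5%.
Line E: fertiliser → 6.4; aqueous → 6.4.1; crude → 6.4.1.2. Scheduled 31%. No special measure applies. → 31%.
Sum: 25% + 51% + 18% + 5% + 31% = 130%.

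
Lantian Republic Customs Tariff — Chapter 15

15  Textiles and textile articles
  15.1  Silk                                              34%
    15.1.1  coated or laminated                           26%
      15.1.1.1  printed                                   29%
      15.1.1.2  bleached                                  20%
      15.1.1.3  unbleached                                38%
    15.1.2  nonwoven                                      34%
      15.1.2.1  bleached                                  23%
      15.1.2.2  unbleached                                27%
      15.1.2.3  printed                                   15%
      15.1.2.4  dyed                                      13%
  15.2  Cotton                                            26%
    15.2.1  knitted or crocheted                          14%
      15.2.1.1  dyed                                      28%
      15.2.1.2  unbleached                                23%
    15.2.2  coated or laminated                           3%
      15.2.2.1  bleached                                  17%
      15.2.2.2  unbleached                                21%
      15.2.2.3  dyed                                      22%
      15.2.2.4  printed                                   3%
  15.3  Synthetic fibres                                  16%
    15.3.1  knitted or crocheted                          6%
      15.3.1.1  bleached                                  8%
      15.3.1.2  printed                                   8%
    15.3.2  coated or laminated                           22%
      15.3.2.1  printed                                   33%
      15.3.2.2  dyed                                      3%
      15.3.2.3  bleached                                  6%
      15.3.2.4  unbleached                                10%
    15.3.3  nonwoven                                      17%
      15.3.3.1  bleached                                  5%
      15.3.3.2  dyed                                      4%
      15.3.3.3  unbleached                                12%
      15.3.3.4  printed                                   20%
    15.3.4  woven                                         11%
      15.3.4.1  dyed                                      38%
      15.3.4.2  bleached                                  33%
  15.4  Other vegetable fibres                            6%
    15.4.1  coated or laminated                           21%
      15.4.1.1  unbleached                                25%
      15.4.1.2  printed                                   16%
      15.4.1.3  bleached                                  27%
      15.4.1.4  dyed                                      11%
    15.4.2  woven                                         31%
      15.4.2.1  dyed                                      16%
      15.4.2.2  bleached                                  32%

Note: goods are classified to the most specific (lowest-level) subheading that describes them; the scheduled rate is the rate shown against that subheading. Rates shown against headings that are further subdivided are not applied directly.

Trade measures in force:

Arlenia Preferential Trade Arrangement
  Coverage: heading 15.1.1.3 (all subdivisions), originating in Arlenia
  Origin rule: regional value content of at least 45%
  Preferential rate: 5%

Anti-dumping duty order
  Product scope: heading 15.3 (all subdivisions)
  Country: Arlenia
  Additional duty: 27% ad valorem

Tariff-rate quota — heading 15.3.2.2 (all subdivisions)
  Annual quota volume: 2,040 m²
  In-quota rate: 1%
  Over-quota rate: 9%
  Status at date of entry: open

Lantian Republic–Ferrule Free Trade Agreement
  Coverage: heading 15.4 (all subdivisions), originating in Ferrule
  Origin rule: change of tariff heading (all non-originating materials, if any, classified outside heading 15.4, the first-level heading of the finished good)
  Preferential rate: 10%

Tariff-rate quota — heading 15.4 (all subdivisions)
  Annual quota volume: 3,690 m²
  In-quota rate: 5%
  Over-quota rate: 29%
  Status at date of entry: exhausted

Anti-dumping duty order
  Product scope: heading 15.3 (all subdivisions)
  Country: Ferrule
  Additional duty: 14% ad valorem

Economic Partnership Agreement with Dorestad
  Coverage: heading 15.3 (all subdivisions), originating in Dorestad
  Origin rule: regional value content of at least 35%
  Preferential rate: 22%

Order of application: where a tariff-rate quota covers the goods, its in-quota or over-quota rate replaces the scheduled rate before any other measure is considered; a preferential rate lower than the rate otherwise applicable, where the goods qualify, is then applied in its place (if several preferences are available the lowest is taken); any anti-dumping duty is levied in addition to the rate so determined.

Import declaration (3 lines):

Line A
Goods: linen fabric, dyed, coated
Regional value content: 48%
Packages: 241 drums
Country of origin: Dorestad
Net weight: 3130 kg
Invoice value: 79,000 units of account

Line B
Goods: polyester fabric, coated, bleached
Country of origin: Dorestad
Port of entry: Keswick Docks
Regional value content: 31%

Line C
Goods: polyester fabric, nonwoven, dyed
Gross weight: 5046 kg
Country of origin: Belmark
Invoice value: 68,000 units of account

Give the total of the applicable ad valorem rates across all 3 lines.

39%

Line A: linen → 15.4; coated → 15.4.1; dyed → 15.4.1.4. Scheduled 11%. quota on 15.4 exhausted → over-quota 29%; Dorestad agreement on 15.3: 15.4.1.4 not covered. → 29%.
Line B: polyester → 15.3; coated → 15.3.2; bleached → 15.3.2.3. Scheduled 6%. Dorestad agreement on 15.3: RVC < 35%. → 6%.
Line C: polyester → 15.3; nonwoven → 15.3.3; dyed → 15.3.3.2. Scheduled 4%. No special measure applies. → 4%.
Sum: 29% + 6% + 4% = 39%.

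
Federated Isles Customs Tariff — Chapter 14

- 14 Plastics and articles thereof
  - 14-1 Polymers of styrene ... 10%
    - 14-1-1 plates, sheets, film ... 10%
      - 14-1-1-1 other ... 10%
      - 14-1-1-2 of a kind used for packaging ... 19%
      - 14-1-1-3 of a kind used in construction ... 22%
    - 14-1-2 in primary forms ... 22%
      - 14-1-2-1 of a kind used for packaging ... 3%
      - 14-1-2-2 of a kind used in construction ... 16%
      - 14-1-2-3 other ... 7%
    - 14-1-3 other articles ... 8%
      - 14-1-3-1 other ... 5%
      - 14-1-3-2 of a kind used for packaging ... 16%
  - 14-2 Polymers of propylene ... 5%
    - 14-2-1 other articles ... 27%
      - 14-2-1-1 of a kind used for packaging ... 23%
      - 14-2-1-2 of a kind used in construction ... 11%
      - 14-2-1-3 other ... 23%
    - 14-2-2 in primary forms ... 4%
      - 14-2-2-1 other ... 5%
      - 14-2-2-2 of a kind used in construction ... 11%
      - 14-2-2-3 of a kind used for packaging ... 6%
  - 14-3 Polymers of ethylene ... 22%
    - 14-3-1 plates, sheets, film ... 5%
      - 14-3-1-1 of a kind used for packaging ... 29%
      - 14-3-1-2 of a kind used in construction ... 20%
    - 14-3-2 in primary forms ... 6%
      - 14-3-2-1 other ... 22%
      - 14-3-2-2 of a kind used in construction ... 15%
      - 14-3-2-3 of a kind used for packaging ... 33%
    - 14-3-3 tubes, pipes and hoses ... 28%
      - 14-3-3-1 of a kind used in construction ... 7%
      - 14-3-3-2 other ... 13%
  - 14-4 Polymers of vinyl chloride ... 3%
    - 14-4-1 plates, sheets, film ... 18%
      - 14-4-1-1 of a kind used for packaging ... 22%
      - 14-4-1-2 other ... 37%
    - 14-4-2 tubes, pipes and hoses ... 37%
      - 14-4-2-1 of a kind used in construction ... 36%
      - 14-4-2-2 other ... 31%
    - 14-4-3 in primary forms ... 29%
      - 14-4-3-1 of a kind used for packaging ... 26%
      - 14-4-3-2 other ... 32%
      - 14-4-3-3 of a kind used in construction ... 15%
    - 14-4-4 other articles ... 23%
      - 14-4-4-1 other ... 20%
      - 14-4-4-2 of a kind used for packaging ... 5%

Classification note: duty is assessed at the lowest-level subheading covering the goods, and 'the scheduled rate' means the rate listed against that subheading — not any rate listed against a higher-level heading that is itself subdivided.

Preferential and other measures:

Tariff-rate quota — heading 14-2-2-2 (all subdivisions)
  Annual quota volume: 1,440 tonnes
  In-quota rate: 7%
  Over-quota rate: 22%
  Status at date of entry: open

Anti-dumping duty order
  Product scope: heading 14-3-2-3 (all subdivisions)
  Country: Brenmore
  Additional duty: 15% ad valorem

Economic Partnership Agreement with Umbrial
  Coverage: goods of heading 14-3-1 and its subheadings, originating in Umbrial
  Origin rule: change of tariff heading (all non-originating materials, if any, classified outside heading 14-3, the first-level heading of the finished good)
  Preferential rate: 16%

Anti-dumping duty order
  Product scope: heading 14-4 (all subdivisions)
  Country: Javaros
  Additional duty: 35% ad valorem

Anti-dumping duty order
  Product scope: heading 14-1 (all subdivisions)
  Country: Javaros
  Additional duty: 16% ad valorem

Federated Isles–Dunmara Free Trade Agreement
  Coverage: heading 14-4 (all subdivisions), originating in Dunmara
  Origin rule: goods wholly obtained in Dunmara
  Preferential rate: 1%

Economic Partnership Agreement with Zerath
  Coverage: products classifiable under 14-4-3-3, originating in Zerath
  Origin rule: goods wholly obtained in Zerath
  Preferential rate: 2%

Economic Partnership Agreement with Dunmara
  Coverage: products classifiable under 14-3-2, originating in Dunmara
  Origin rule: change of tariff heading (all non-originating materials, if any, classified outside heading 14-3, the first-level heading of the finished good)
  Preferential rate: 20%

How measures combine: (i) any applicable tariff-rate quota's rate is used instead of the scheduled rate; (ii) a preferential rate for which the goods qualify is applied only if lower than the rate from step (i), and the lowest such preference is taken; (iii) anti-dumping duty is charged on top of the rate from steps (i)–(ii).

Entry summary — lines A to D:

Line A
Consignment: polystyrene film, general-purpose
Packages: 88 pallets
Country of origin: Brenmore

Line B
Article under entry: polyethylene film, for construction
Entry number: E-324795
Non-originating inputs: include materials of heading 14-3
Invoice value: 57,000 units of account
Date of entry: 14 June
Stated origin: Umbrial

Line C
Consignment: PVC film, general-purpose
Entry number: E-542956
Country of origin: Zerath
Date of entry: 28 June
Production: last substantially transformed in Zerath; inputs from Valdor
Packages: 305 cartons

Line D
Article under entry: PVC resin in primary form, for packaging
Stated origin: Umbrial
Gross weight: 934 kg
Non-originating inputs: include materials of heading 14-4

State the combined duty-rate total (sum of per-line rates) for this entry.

Line A: polystyrene → 14-1; film → 14-1-1; general-purpose → 14-1-1-1. Scheduled 10%. No special measure applies. → 10%.
Line B: polyethylene → 14-3; film → 14-3-1; for construction → 14-3-1-2. Scheduled 20%. Umbrial agreement on 14-3-1: CTH not met. → 20%.
Line C: PVC → 14-4; film → 14-4-1; general-purpose → 14-4-1-2. Scheduled 37%. Zerath agreement on 14-4-3-3: 14-4-1-2 not covered. → 37%.
Line D: PVC → 14-4; resin in primary form → 14-4-3; for packaging → 14-4-3-1. Scheduled 26%. Umbrial agreement on 14-3-1: 14-4-3-1 not covered. → 26%.
Sum: 10% + 20% + 37% + 26% = 93%.

93%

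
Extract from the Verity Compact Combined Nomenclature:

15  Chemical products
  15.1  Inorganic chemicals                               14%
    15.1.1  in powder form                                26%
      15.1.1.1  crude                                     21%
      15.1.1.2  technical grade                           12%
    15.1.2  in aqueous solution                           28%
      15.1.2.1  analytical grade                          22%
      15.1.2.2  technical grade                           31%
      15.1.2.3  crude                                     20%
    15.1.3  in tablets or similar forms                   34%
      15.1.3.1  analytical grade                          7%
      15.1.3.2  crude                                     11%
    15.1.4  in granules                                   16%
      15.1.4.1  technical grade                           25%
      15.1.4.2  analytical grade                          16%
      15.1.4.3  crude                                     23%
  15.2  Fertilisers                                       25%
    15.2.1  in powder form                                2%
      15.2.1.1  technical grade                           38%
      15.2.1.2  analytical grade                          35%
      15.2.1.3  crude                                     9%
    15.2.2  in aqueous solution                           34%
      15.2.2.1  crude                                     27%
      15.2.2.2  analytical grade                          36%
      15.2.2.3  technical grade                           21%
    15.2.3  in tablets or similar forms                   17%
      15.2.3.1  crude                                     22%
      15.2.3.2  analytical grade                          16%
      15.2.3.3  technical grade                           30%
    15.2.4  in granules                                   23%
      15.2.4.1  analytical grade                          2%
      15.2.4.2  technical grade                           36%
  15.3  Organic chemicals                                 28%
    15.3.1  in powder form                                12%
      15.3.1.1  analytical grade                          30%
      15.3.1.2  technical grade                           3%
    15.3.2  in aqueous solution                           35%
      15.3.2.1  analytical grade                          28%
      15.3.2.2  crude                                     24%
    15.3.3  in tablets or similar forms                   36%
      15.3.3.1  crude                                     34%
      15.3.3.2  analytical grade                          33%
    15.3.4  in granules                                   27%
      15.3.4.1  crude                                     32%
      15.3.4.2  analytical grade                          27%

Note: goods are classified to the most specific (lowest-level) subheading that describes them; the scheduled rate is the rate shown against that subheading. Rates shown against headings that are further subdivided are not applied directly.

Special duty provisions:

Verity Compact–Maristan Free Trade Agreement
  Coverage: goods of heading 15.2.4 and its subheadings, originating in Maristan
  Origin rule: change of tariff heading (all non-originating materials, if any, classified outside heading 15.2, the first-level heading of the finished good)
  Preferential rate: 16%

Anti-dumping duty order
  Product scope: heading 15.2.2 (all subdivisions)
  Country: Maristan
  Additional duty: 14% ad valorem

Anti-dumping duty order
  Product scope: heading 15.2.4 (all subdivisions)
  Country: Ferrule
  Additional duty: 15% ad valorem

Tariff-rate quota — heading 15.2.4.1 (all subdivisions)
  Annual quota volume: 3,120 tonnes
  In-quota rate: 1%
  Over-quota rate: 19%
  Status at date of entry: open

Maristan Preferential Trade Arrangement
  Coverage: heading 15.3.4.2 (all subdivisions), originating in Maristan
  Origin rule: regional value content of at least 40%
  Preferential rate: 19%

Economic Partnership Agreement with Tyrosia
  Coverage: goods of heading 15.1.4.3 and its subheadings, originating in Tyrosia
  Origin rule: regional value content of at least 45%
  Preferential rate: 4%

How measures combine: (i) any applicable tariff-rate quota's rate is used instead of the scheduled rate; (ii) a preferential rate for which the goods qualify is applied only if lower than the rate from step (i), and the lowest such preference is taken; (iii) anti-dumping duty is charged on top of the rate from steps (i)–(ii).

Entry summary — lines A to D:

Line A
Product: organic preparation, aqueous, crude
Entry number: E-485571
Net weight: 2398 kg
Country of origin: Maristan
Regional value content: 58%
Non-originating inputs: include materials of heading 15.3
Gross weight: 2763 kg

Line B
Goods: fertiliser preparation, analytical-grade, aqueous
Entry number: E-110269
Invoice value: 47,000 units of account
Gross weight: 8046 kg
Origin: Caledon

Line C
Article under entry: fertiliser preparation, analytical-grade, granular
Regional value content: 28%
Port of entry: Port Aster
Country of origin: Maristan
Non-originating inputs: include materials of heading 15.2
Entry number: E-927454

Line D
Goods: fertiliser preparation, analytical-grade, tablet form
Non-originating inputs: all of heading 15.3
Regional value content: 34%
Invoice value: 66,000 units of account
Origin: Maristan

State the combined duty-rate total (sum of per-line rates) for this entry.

77%

Line A: organic → 15.3; aqueous → 15.3.2; crude → 15.3.2.2. Scheduled 24%. Maristan agreement on 15.2.4: 15.3.2.2 not covered; Maristan agreement on 15.3.4.2: 15.3.2.2 not covered. → 24%.
Line B: fertiliser → 15.2; aqueous → 15.2.2; analytical-grade → 15.2.2.2. Scheduled 36%. No special measure applies. → 36%.
Line C: fertiliser → 15.2; granular → 15.2.4; analytical-grade → 15.2.4.1. Scheduled 2%. quota on 15.2.4.1 open → in-quota 1%; Maristan agreement on 15.2.4: CTH not met; Maristan agreement on 15.3.4.2: 15.2.4.1 not covered. → 1%.
Line D: fertiliser → 15.2; tablet form → 15.2.3; analytical-grade → 15.2.3.2. Scheduled 16%. Maristan agreement on 15.2.4: 15.2.3.2 not covered; Maristan agreement on 15.3.4.2: 15.2.3.2 not covered. → 16%.
Sum: 24% + 36% + 1% + 16% = 77%.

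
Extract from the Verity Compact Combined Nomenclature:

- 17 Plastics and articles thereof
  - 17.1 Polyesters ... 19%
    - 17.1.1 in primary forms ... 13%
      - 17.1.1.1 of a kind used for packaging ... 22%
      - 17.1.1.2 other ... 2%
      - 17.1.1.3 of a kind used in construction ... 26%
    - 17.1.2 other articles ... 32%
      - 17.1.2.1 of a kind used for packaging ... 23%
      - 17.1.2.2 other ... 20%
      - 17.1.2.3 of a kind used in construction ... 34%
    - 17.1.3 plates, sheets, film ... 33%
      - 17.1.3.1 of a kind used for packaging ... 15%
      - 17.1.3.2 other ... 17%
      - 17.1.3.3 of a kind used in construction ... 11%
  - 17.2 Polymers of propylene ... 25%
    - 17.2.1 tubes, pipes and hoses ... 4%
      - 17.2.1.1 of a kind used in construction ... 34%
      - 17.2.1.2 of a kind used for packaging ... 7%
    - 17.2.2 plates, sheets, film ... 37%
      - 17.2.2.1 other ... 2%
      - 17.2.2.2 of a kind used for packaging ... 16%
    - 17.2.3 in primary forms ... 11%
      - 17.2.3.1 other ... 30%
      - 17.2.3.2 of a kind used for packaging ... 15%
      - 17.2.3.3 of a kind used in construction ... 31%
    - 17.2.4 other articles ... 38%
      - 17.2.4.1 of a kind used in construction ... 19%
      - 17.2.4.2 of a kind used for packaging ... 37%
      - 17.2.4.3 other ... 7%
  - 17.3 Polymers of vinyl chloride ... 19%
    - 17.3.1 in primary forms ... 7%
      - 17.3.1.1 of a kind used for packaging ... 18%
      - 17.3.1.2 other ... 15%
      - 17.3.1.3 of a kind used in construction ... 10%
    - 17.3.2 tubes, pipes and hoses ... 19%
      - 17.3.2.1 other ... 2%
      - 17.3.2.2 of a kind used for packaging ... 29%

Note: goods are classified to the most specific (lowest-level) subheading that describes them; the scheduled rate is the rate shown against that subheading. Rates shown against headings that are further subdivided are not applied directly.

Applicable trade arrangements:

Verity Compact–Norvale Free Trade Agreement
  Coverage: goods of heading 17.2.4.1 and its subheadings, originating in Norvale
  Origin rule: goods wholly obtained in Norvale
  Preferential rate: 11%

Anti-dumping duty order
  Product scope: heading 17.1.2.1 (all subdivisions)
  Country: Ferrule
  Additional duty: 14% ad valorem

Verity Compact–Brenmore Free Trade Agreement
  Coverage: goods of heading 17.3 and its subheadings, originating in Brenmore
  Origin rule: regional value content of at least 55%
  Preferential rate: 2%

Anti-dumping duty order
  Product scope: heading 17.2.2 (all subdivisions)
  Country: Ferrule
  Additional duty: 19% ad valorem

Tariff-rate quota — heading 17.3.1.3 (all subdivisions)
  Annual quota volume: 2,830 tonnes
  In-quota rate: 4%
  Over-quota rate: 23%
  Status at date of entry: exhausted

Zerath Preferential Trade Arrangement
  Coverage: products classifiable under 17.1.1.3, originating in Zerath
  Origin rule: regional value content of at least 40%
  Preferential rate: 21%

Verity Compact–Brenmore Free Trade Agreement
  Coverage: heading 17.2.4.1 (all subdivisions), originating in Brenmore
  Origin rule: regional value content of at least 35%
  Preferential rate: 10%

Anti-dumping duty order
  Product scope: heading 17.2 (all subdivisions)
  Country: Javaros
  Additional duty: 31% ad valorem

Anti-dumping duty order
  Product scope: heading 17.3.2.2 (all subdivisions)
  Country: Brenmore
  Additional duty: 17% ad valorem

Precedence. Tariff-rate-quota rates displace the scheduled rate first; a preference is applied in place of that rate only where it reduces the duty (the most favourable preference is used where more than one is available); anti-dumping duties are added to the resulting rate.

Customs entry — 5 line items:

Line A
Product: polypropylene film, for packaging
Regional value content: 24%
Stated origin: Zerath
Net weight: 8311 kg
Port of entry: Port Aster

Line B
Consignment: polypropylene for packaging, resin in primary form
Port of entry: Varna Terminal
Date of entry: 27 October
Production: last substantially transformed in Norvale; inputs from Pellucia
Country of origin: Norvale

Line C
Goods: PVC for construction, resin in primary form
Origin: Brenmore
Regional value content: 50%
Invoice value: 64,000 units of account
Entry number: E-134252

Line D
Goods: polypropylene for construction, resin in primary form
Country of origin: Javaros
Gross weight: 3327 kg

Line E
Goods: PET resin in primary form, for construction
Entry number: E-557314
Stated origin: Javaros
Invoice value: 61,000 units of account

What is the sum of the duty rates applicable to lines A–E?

Line A: polypropylene → 17.2; film → 17.2.2; for packaging → 17.2.2.2. Scheduled 16%. Zerath agreement on 17.1.1.3: 17.2.2.2 not covered. → 16%.
Line B: polypropylene → 17.2; resin in primary form → 17.2.3; for packaging → 17.2.3.2. Scheduled 15%. Norvale agreement on 17.2.4.1: 17.2.3.2 not covered. → 15%.
Line C: PVC → 17.3; resin in primary form → 17.3.1; for construction → 17.3.1.3. Scheduled 10%. quota on 17.3.1.3 exhausted → over-quota 23%; Brenmore agreement on 17.3: RVC < 55%; Brenmore agreement on 17.2.4.1: 17.3.1.3 not covered. → 23%.
Line D: polypropylene → 17.2; resin in primary form → 17.2.3; for construction → 17.2.3.3. Scheduled 31%. anti-dumping (Javaros, 17.2): +31%; total 31% + 31% = 62%. → 62%.
Line E: PET → 17.1; resin in primary form → 17.1.1; for construction → 17.1.1.3. Scheduled 26%. No special measure applies. → 26%.
Sum: 16% + 15% + 23% + 62% + 26% = 142%.

142%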